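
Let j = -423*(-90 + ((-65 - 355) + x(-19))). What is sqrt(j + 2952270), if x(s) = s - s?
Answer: 240*sqrt(55) ≈ 1779.9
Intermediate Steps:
x(s) = 0
j = 215730 (j = -423*(-90 + ((-65 - 355) + 0)) = -423*(-90 + (-420 + 0)) = -423*(-90 - 420) = -423*(-510) = 215730)
sqrt(j + 2952270) = sqrt(215730 + 2952270) = sqrt(3168000) = 240*sqrt(55)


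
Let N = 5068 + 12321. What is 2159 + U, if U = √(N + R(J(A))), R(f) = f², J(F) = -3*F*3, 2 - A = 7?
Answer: 2159 + √19414 ≈ 2298.3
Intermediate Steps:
A = -5 (A = 2 - 1*7 = 2 - 7 = -5)
J(F) = -9*F
N = 17389
U = √19414 (U = √(17389 + (-9*(-5))²) = √(17389 + 45²) = √(17389 + 2025) = √19414 ≈ 139.33)
2159 + U = 2159 + √19414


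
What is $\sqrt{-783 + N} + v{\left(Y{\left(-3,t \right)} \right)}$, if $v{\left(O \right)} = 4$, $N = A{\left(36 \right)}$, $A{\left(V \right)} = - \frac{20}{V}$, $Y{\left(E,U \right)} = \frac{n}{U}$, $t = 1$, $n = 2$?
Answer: $4 + \frac{2 i \sqrt{1763}}{3} \approx 4.0 + 27.992 i$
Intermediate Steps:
$Y{\left(E,U \right)} = \frac{2}{U}$
$N = - \frac{5}{9}$ ($N = - \frac{20}{36} = \left(-20\right) \frac{1}{36} = - \frac{5}{9} \approx -0.55556$)
$\sqrt{-783 + N} + v{\left(Y{\left(-3,t \right)} \right)} = \sqrt{-783 - \frac{5}{9}} + 4 = \sqrt{- \frac{7052}{9}} + 4 = \frac{2 i \sqrt{1763}}{3} + 4 = 4 + \frac{2 i \sqrt{1763}}{3}$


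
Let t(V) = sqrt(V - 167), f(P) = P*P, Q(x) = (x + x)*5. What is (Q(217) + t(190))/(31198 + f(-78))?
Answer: 155/2663 + sqrt(23)/37282 ≈ 0.058334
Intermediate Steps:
Q(x) = 10*x (Q(x) = (2*x)*5 = 10*x)
f(P) = P**2
t(V) = sqrt(-167 + V)
(Q(217) + t(190))/(31198 + f(-78)) = (10*217 + sqrt(-167 + 190))/(31198 + (-78)**2) = (2170 + sqrt(23))/(31198 + 6084) = (2170 + sqrt(23))/37282 = (2170 + sqrt(23))*(1/37282) = 155/2663 + sqrt(23)/37282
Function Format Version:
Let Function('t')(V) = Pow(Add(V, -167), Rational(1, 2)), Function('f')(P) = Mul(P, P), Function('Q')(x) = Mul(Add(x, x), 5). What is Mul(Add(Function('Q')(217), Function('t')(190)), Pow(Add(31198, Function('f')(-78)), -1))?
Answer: Add(Rational(155, 2663), Mul(Rational(1, 37282), Pow(23, Rational(1, 2)))) ≈ 0.058334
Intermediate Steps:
Function('Q')(x) = Mul(10, x) (Function('Q')(x) = Mul(Mul(2, x), 5) = Mul(10, x))
Function('f')(P) = Pow(P, 2)
Function('t')(V) = Pow(Add(-167, V), Rational(1, 2))
Mul(Add(Function('Q')(217), Function('t')(190)), Pow(Add(31198, Function('f')(-78)), -1)) = Mul(Add(Mul(10, 217), Pow(Add(-167, 190), Rational(1, 2))), Pow(Add(31198, Pow(-78, 2)), -1)) = Mul(Add(2170, Pow(23, Rational(1, 2))), Pow(Add(31198, 6084), -1)) = Mul(Add(2170, Pow(23, Rational(1, 2))), Pow(37282, -1)) = Mul(Add(2170, Pow(23, Rational(1, 2))), Rational(1, 37282)) = Add(Rational(155, 2663), Mul(Rational(1, 37282), Pow(23, Rational(1, 2))))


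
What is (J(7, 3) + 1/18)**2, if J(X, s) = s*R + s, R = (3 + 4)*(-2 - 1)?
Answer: 1164241/324 ≈ 3593.3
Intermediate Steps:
R = -21 (R = 7*(-3) = -21)
J(X, s) = -20*s (J(X, s) = s*(-21) + s = -21*s + s = -20*s)
(J(7, 3) + 1/18)**2 = (-20*3 + 1/18)**2 = (-60 + 1/18)**2 = (-1079/18)**2 = 1164241/324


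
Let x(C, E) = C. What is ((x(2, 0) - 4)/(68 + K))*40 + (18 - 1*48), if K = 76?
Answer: -275/9 ≈ -30.556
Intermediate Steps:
((x(2, 0) - 4)/(68 + K))*40 + (18 - 1*48) = ((2 - 4)/(68 + 76))*40 + (18 - 1*48) = -2/144*40 + (18 - 48) = -2*1/144*40 - 30 = -1/72*40 - 30 = -5/9 - 30 = -275/9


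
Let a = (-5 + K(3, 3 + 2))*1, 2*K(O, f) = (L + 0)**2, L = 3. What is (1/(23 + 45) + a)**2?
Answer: 1089/4624 ≈ 0.23551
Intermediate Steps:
K(O, f) = 9/2 (K(O, f) = (3 + 0)**2/2 = (1/2)*3**2 = (1/2)*9 = 9/2)
a = -1/2 (a = (-5 + 9/2)*1 = -1/2*1 = -1/2 ≈ -0.50000)
(1/(23 + 45) + a)**2 = (1/(23 + 45) - 1/2)**2 = (1/68 - 1/2)**2 = (-33/68)**2 = 1089/4624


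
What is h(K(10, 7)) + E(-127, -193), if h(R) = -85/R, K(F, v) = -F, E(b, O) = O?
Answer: -369/2 ≈ -184.50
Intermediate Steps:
h(K(10, 7)) + E(-127, -193) = -85/((-1*10)) - 193 = -85/(-10) - 193 = -85*(-⅒) - 193 = 17/2 - 193 = -369/2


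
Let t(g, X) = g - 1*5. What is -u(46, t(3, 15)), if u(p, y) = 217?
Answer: -217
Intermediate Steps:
t(g, X) = -5 + g (t(g, X) = g - 5 = -5 + g)
-u(46, t(3, 15)) = -1*217 = -217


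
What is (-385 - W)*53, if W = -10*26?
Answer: -6625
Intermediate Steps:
W = -260
(-385 - W)*53 = (-385 - 1*(-260))*53 = (-385 + 260)*53 = -125*53 = -6625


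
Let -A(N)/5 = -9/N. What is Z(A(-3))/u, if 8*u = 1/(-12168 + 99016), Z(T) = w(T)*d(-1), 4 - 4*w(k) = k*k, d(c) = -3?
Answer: 115160448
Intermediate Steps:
w(k) = 1 - k**2/4 (w(k) = 1 - k*k/4 = 1 - k**2/4)
A(N) = 45/N (A(N) = -(-45)/N = 45/N)
Z(T) = -3 + 3*T**2/4 (Z(T) = (1 - T**2/4)*(-3) = -3 + 3*T**2/4)
u = 1/694784 (u = 1/(8*(-12168 + 99016)) = (1/8)/86848 = (1/8)*(1/86848) = 1/694784 ≈ 1.4393e-6)
Z(A(-3))/u = (-3 + 3*(45/(-3))**2/4)/(1/694784) = (-3 + 3*(45*(-1/3))**2/4)*694784 = (-3 + (3/4)*(-15)**2)*694784 = (-3 + (3/4)*225)*694784 = (-3 + 675/4)*694784 = (663/4)*694784 = 115160448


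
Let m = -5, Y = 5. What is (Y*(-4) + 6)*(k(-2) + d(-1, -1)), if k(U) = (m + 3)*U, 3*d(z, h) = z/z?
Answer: -182/3 ≈ -60.667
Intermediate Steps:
d(z, h) = ⅓ (d(z, h) = (z/z)/3 = (⅓)*1 = ⅓)
k(U) = -2*U (k(U) = (-5 + 3)*U = -2*U)
(Y*(-4) + 6)*(k(-2) + d(-1, -1)) = (5*(-4) + 6)*(-2*(-2) + ⅓) = (-20 + 6)*(4 + ⅓) = -14*13/3 = -182/3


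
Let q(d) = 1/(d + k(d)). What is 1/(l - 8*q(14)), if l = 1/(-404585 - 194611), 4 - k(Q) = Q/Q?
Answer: -10186332/4793585 ≈ -2.1250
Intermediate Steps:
k(Q) = 3 (k(Q) = 4 - Q/Q = 4 - 1*1 = 4 - 1 = 3)
q(d) = 1/(3 + d) (q(d) = 1/(d + 3) = 1/(3 + d))
l = -1/599196 (l = 1/(-599196) = -1/599196 ≈ -1.6689e-6)
1/(l - 8*q(14)) = 1/(-1/599196 - 8/(3 + 14)) = 1/(-1/599196 - 8/17) = 1/(-4793585/10186332) = -10186332/4793585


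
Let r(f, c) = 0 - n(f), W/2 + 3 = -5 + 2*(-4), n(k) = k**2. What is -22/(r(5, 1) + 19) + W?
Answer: -85/3 ≈ -28.333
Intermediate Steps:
W = -32 (W = -6 + 2*(-5 + 2*(-4)) = -6 + 2*(-5 - 8) = -6 + 2*(-13) = -6 - 26 = -32)
r(f, c) = -f**2 (r(f, c) = 0 - f**2 = -f**2)
-22/(r(5, 1) + 19) + W = -22/(-1*5**2 + 19) - 32 = -22/(-1*25 + 19) - 32 = -22/(-25 + 19) - 32 = -22/(-6) - 32 = -22*(-1/6) - 32 = 11/3 - 32 = -85/3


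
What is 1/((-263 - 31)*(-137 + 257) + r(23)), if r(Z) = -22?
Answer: -1/35302 ≈ -2.8327e-5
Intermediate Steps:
1/((-263 - 31)*(-137 + 257) + r(23)) = 1/((-263 - 31)*(-137 + 257) - 22) = 1/(-294*120 - 22) = 1/(-35280 - 22) = 1/(-35302) = -1/35302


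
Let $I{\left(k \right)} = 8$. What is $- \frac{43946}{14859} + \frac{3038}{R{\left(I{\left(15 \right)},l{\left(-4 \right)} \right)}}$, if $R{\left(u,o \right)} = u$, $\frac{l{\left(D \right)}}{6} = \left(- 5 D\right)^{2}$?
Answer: $\frac{22395037}{59436} \approx 376.79$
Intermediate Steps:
$l{\left(D \right)} = 150 D^{2}$ ($l{\left(D \right)} = 6 \left(- 5 D\right)^{2} = 6 \cdot 25 D^{2} = 150 D^{2}$)
$- \frac{43946}{14859} + \frac{3038}{R{\left(I{\left(15 \right)},l{\left(-4 \right)} \right)}} = - \frac{43946}{14859} + \frac{3038}{8} = \left(-43946\right) \frac{1}{14859} + 3038 \cdot \frac{1}{8} = - \frac{43946}{14859} + \frac{1519}{4} = \frac{22395037}{59436}$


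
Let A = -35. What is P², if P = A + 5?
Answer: 900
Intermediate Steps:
P = -30 (P = -35 + 5 = -30)
P² = (-30)² = 900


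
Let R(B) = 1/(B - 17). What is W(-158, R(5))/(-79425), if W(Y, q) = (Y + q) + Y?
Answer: 3793/953100 ≈ 0.0039796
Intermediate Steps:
R(B) = 1/(-17 + B)
W(Y, q) = q + 2*Y
W(-158, R(5))/(-79425) = (1/(-17 + 5) + 2*(-158))/(-79425) = (1/(-12) - 316)*(-1/79425) = (-1/12 - 316)*(-1/79425) = -3793/12*(-1/79425) = 3793/953100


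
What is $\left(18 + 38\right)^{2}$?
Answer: $3136$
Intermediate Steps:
$\left(18 + 38\right)^{2} = 56^{2} = 3136$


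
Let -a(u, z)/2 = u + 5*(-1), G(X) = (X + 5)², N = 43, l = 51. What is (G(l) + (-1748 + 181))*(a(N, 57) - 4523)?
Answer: -7215831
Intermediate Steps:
G(X) = (5 + X)²
a(u, z) = 10 - 2*u (a(u, z) = -2*(u + 5*(-1)) = -2*(u - 5) = -2*(-5 + u) = 10 - 2*u)
(G(l) + (-1748 + 181))*(a(N, 57) - 4523) = ((5 + 51)² + (-1748 + 181))*((10 - 2*43) - 4523) = (56² - 1567)*((10 - 86) - 4523) = (3136 - 1567)*(-76 - 4523) = 1569*(-4599) = -7215831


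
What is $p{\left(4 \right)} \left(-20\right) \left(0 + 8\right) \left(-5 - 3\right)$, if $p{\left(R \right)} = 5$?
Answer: $6400$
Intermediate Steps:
$p{\left(4 \right)} \left(-20\right) \left(0 + 8\right) \left(-5 - 3\right) = 5 \left(-20\right) \left(0 + 8\right) \left(-5 - 3\right) = - 100 \cdot 8 \left(-8\right) = \left(-100\right) \left(-64\right) = 6400$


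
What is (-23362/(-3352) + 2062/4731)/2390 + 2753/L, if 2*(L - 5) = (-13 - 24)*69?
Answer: -104193138004451/48191586462120 ≈ -2.1621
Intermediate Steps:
L = -2543/2 (L = 5 + ((-13 - 24)*69)/2 = 5 + (-37*69)/2 = 5 + (½)*(-2553) = 5 - 2553/2 = -2543/2 ≈ -1271.5)
(-23362/(-3352) + 2062/4731)/2390 + 2753/L = (-23362/(-3352) + 2062/4731)/2390 + 2753/(-2543/2) = (-23362*(-1/3352) + 2062*(1/4731))*(1/2390) + 2753*(-2/2543) = (11681/1676 + 2062/4731)*(1/2390) - 5506/2543 = (58718723/7929156)*(1/2390) - 5506/2543 = 58718723/18950682840 - 5506/2543 = -104193138004451/48191586462120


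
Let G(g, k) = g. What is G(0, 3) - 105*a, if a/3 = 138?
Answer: -43470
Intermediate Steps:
a = 414 (a = 3*138 = 414)
G(0, 3) - 105*a = 0 - 105*414 = 0 - 43470 = -43470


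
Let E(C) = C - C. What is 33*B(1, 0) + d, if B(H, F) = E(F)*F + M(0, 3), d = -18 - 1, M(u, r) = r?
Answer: 80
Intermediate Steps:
E(C) = 0
d = -19
B(H, F) = 3 (B(H, F) = 0*F + 3 = 0 + 3 = 3)
33*B(1, 0) + d = 33*3 - 19 = 99 - 19 = 80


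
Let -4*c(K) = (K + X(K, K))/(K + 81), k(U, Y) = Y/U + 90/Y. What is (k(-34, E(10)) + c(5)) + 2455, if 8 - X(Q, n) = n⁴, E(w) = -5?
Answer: 1782855/731 ≈ 2438.9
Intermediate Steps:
X(Q, n) = 8 - n⁴
k(U, Y) = 90/Y + Y/U
c(K) = -(8 + K - K⁴)/(4*(81 + K)) (c(K) = -(K + (8 - K⁴))/(4*(K + 81)) = -(8 + K - K⁴)/(4*(81 + K)))
(k(-34, E(10)) + c(5)) + 2455 = ((90/(-5) - 5/(-34)) + (-8 + 5⁴ - 1*5)/(4*(81 + 5))) + 2455 = ((90*(-⅕) - 5*(-1/34)) + (¼)*(-8 + 625 - 5)/86) + 2455 = ((-18 + 5/34) + (¼)*(1/86)*612) + 2455 = (-607/34 + 153/86) + 2455 = -11750/731 + 2455 = 1782855/731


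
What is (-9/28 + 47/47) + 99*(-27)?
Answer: -74825/28 ≈ -2672.3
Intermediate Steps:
(-9/28 + 47/47) + 99*(-27) = (-9*1/28 + 47*(1/47)) - 2673 = (-9/28 + 1) - 2673 = 19/28 - 2673 = -74825/28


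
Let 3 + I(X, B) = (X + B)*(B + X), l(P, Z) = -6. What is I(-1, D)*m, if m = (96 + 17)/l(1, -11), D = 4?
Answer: -113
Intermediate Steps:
I(X, B) = -3 + (B + X)² (I(X, B) = -3 + (X + B)*(B + X) = -3 + (B + X)*(B + X) = -3 + (B + X)²)
m = -113/6 (m = (96 + 17)/(-6) = 113*(-⅙) = -113/6 ≈ -18.833)
I(-1, D)*m = (-3 + (4 - 1)²)*(-113/6) = (-3 + 3²)*(-113/6) = (-3 + 9)*(-113/6) = 6*(-113/6) = -113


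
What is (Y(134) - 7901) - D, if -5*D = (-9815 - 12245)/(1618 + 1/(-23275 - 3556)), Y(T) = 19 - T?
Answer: -348113435284/43412557 ≈ -8018.7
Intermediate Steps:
D = 118378372/43412557 (D = -(-9815 - 12245)/(5*(1618 + 1/(-23275 - 3556))) = -(-4412)/(1618 + 1/(-26831)) = -(-4412)/(1618 - 1/26831) = -(-4412)/43412557/26831 = -(-4412)*26831/43412557 = -1/5*(-591891860/43412557) = 118378372/43412557 ≈ 2.7268)
(Y(134) - 7901) - D = ((19 - 1*134) - 7901) - 1*118378372/43412557 = ((19 - 134) - 7901) - 118378372/43412557 = (-115 - 7901) - 118378372/43412557 = -8016 - 118378372/43412557 = -348113435284/43412557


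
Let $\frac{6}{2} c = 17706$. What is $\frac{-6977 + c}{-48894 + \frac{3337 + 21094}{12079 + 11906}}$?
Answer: $\frac{25783875}{1172698159} \approx 0.021987$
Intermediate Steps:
$c = 5902$ ($c = \frac{1}{3} \cdot 17706 = 5902$)
$\frac{-6977 + c}{-48894 + \frac{3337 + 21094}{12079 + 11906}} = \frac{-6977 + 5902}{-48894 + \frac{3337 + 21094}{12079 + 11906}} = - \frac{1075}{-48894 + \frac{24431}{23985}} = - \frac{1075}{- \frac{1172698159}{23985}} = \left(-1075\right) \left(- \frac{23985}{1172698159}\right) = \frac{25783875}{1172698159}$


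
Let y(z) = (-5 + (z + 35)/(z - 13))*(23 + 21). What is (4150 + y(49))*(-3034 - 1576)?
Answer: -55771780/3 ≈ -1.8591e+7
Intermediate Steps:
y(z) = -220 + 44*(35 + z)/(-13 + z) (y(z) = (-5 + (35 + z)/(-13 + z))*44 = -220 + 44*(35 + z)/(-13 + z))
(4150 + y(49))*(-3034 - 1576) = (4150 + 176*(25 - 1*49)/(-13 + 49))*(-3034 - 1576) = (4150 + 176*(25 - 49)/36)*(-4610) = (4150 + 176*(1/36)*(-24))*(-4610) = (4150 - 352/3)*(-4610) = (12098/3)*(-4610) = -55771780/3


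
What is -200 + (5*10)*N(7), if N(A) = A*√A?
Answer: -200 + 350*√7 ≈ 726.01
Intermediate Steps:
N(A) = A^(3/2)
-200 + (5*10)*N(7) = -200 + (5*10)*7^(3/2) = -200 + 50*(7*√7) = -200 + 350*√7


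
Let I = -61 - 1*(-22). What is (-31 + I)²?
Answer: 4900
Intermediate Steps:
I = -39 (I = -61 + 22 = -39)
(-31 + I)² = (-31 - 39)² = (-70)² = 4900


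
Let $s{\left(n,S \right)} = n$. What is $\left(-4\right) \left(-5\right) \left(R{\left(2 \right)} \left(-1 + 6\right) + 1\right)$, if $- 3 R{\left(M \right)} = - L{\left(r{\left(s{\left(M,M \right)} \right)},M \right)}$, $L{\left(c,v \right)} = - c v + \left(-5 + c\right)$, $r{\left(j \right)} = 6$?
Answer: $- \frac{1040}{3} \approx -346.67$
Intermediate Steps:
$L{\left(c,v \right)} = -5 + c - c v$ ($L{\left(c,v \right)} = - c v + \left(-5 + c\right) = -5 + c - c v$)
$R{\left(M \right)} = \frac{1}{3} - 2 M$ ($R{\left(M \right)} = - \frac{\left(-1\right) \left(-5 + 6 - 6 M\right)}{3} = - \frac{\left(-1\right) \left(1 - 6 M\right)}{3} = - \frac{-1 + 6 M}{3} = \frac{1}{3} - 2 M$)
$\left(-4\right) \left(-5\right) \left(R{\left(2 \right)} \left(-1 + 6\right) + 1\right) = \left(-4\right) \left(-5\right) \left(\left(\frac{1}{3} - 4\right) \left(-1 + 6\right) + 1\right) = 20 \left(\left(\frac{1}{3} - 4\right) 5 + 1\right) = 20 \left(\left(- \frac{11}{3}\right) 5 + 1\right) = 20 \left(- \frac{55}{3} + 1\right) = 20 \left(- \frac{52}{3}\right) = - \frac{1040}{3}$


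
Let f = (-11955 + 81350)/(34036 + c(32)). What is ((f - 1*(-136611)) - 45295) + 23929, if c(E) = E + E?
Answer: 785984779/6820 ≈ 1.1525e+5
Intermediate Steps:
c(E) = 2*E
f = 13879/6820 (f = (-11955 + 81350)/(34036 + 2*32) = 69395/(34036 + 64) = 69395/34100 = 69395*(1/34100) = 13879/6820 ≈ 2.0350)
((f - 1*(-136611)) - 45295) + 23929 = ((13879/6820 - 1*(-136611)) - 45295) + 23929 = ((13879/6820 + 136611) - 45295) + 23929 = (931700899/6820 - 45295) + 23929 = 622788999/6820 + 23929 = 785984779/6820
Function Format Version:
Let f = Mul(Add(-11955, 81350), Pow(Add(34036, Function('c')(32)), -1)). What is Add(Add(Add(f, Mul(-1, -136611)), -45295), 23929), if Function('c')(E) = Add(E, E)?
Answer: Rational(785984779, 6820) ≈ 1.1525e+5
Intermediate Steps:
Function('c')(E) = Mul(2, E)
f = Rational(13879, 6820) (f = Mul(Add(-11955, 81350), Pow(Add(34036, Mul(2, 32)), -1)) = Mul(69395, Pow(Add(34036, 64), -1)) = Mul(69395, Pow(34100, -1)) = Mul(69395, Rational(1, 34100)) = Rational(13879, 6820) ≈ 2.0350)
Add(Add(Add(f, Mul(-1, -136611)), -45295), 23929) = Add(Add(Add(Rational(13879, 6820), Mul(-1, -136611)), -45295), 23929) = Add(Add(Add(Rational(13879, 6820), 136611), -45295), 23929) = Add(Add(Rational(931700899, 6820), -45295), 23929) = Add(Rational(622788999, 6820), 23929) = Rational(785984779, 6820)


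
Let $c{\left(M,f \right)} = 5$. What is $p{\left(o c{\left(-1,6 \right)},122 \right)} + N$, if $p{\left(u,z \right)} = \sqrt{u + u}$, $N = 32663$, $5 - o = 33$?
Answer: $32663 + 2 i \sqrt{70} \approx 32663.0 + 16.733 i$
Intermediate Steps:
$o = -28$ ($o = 5 - 33 = -28$)
$p{\left(u,z \right)} = \sqrt{2} \sqrt{u}$ ($p{\left(u,z \right)} = \sqrt{2 u} = \sqrt{2} \sqrt{u}$)
$p{\left(o c{\left(-1,6 \right)},122 \right)} + N = \sqrt{2} \sqrt{\left(-28\right) 5} + 32663 = \sqrt{2} \sqrt{-140} + 32663 = \sqrt{2} \cdot 2 i \sqrt{35} + 32663 = 2 i \sqrt{70} + 32663 = 32663 + 2 i \sqrt{70}$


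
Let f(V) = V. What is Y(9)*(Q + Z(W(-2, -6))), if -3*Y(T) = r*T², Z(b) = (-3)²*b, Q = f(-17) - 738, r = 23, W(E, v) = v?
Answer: 502389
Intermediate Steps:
Q = -755 (Q = -17 - 738 = -755)
Z(b) = 9*b
Y(T) = -23*T²/3
Y(9)*(Q + Z(W(-2, -6))) = (-23/3*9²)*(-755 + 9*(-6)) = (-23/3*81)*(-755 - 54) = -621*(-809) = 502389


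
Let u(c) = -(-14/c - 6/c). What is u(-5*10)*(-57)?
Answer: 114/5 ≈ 22.800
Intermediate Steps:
u(c) = 20/c (u(c) = -(-20)/c = 20/c)
u(-5*10)*(-57) = (20/((-5*10)))*(-57) = (20/(-50))*(-57) = (20*(-1/50))*(-57) = -2/5*(-57) = 114/5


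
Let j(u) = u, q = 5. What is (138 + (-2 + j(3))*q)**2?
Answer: 20449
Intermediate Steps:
(138 + (-2 + j(3))*q)**2 = (138 + (-2 + 3)*5)**2 = (138 + 1*5)**2 = (138 + 5)**2 = 143**2 = 20449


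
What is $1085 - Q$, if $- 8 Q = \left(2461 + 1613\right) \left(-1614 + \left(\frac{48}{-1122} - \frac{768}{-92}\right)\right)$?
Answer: $- \frac{7024523569}{8602} \approx -8.1662 \cdot 10^{5}$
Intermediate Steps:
$Q = \frac{7033856739}{8602}$ ($Q = - \frac{\left(2461 + 1613\right) \left(-1614 + \left(\frac{48}{-1122} - \frac{768}{-92}\right)\right)}{8} = - \frac{4074 \left(-1614 + \left(48 \left(- \frac{1}{1122}\right) - - \frac{192}{23}\right)\right)}{8} = - \frac{4074 \left(-1614 + \left(- \frac{8}{187} + \frac{192}{23}\right)\right)}{8} = - \frac{4074 \left(-1614 + \frac{35720}{4301}\right)}{8} = - \frac{4074 \left(- \frac{6906094}{4301}\right)}{8} = \left(- \frac{1}{8}\right) \left(- \frac{28135426956}{4301}\right) = \frac{7033856739}{8602} \approx 8.177 \cdot 10^{5}$)
$1085 - Q = 1085 - \frac{7033856739}{8602} = - \frac{7024523569}{8602}$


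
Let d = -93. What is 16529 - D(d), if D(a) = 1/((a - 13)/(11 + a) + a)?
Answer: 62149081/3760 ≈ 16529.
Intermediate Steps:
D(a) = 1/(a + (-13 + a)/(11 + a)) (D(a) = 1/((-13 + a)/(11 + a) + a) = 1/(a + (-13 + a)/(11 + a)))
16529 - D(d) = 16529 - (11 - 93)/(-13 + (-93)² + 12*(-93)) = 16529 - (-82)/(-13 + 8649 - 1116) = 16529 - (-82)/7520 = 16529 - 1*(-41/3760) = 16529 + 41/3760 = 62149081/3760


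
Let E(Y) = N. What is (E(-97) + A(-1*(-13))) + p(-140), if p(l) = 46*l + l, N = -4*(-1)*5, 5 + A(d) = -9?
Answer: -6574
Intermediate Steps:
A(d) = -14 (A(d) = -5 - 9 = -14)
N = 20 (N = 4*5 = 20)
p(l) = 47*l
E(Y) = 20
(E(-97) + A(-1*(-13))) + p(-140) = (20 - 14) + 47*(-140) = 6 - 6580 = -6574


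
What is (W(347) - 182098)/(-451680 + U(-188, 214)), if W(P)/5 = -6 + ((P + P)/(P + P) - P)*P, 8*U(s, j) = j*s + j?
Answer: 3129752/1826729 ≈ 1.7133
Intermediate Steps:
U(s, j) = j/8 + j*s/8 (U(s, j) = (j*s + j)/8 = (j + j*s)/8 = j/8 + j*s/8)
W(P) = -30 + 5*P*(1 - P) (W(P) = 5*(-6 + ((P + P)/(P + P) - P)*P) = 5*(-6 + ((2*P)/((2*P)) - P)*P) = 5*(-6 + ((2*P)*(1/(2*P)) - P)*P) = 5*(-6 + (1 - P)*P) = 5*(-6 + P*(1 - P)) = -30 + 5*P*(1 - P))
(W(347) - 182098)/(-451680 + U(-188, 214)) = ((-30 - 5*347² + 5*347) - 182098)/(-451680 + (⅛)*214*(1 - 188)) = ((-30 - 5*120409 + 1735) - 182098)/(-451680 + (⅛)*214*(-187)) = ((-30 - 602045 + 1735) - 182098)/(-451680 - 20009/4) = (-600340 - 182098)/(-1826729/4) = -782438*(-4/1826729) = 3129752/1826729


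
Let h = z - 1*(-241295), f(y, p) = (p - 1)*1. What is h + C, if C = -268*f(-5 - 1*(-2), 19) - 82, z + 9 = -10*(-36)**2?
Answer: 223420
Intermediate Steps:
z = -12969 (z = -9 - 10*(-36)**2 = -9 - 10*1296 = -9 - 12960 = -12969)
f(y, p) = -1 + p (f(y, p) = (-1 + p)*1 = -1 + p)
C = -4906 (C = -268*(-1 + 19) - 82 = -268*18 - 82 = -4824 - 82 = -4906)
h = 228326 (h = -12969 - 1*(-241295) = -12969 + 241295 = 228326)
h + C = 228326 - 4906 = 223420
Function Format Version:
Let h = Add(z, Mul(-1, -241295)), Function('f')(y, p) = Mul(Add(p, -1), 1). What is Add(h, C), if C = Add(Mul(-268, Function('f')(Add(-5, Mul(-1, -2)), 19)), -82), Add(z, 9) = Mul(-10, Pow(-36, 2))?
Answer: 223420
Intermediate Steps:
z = -12969 (z = Add(-9, Mul(-10, Pow(-36, 2))) = Add(-9, Mul(-10, 1296)) = Add(-9, -12960) = -12969)
Function('f')(y, p) = Add(-1, p) (Function('f')(y, p) = Mul(Add(-1, p), 1) = Add(-1, p))
C = -4906 (C = Add(Mul(-268, Add(-1, 19)), -82) = Add(Mul(-268, 18), -82) = Add(-4824, -82) = -4906)
h = 228326 (h = Add(-12969, Mul(-1, -241295)) = Add(-12969, 241295) = 228326)
Add(h, C) = Add(228326, -4906) = 223420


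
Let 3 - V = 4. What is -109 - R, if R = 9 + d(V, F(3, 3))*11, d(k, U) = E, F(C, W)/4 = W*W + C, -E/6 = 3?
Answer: 80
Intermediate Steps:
E = -18 (E = -6*3 = -18)
F(C, W) = 4*C + 4*W**2 (F(C, W) = 4*(W*W + C) = 4*(W**2 + C) = 4*(C + W**2) = 4*C + 4*W**2)
V = -1 (V = 3 - 1*4 = 3 - 4 = -1)
d(k, U) = -18
R = -189 (R = 9 - 18*11 = 9 - 198 = -189)
-109 - R = -109 - 1*(-189) = -109 + 189 = 80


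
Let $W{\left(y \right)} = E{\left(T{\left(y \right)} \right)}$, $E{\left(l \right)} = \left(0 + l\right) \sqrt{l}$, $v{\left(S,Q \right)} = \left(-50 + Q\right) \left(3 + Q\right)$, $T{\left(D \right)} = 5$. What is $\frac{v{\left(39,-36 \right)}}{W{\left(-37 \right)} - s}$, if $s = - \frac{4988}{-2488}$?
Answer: $\frac{2201249292}{46805491} + \frac{5489883960 \sqrt{5}}{46805491} \approx 309.3$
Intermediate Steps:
$E{\left(l \right)} = l^{\frac{3}{2}}$ ($E{\left(l \right)} = l \sqrt{l} = l^{\frac{3}{2}}$)
$W{\left(y \right)} = 5 \sqrt{5}$ ($W{\left(y \right)} = 5^{\frac{3}{2}} = 5 \sqrt{5}$)
$s = \frac{1247}{622}$ ($s = \left(-4988\right) \left(- \frac{1}{2488}\right) = \frac{1247}{622} \approx 2.0048$)
$\frac{v{\left(39,-36 \right)}}{W{\left(-37 \right)} - s} = \frac{-150 + \left(-36\right)^{2} - -1692}{5 \sqrt{5} - \frac{1247}{622}} = \frac{-150 + 1296 + 1692}{5 \sqrt{5} - \frac{1247}{622}} = \frac{2838}{- \frac{1247}{622} + 5 \sqrt{5}}$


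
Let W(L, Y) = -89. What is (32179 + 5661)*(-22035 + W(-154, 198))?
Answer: -837172160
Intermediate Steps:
(32179 + 5661)*(-22035 + W(-154, 198)) = (32179 + 5661)*(-22035 - 89) = 37840*(-22124) = -837172160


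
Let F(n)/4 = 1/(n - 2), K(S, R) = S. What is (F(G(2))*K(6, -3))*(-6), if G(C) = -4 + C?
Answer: 36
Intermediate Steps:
F(n) = 4/(-2 + n) (F(n) = 4/(n - 2) = 4/(-2 + n))
(F(G(2))*K(6, -3))*(-6) = ((4/(-2 + (-4 + 2)))*6)*(-6) = ((4/(-2 - 2))*6)*(-6) = ((4/(-4))*6)*(-6) = ((4*(-1/4))*6)*(-6) = -1*6*(-6) = -6*(-6) = 36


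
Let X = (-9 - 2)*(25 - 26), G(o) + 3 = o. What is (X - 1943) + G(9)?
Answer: -1926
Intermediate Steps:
G(o) = -3 + o
X = 11 (X = -11*(-1) = 11)
(X - 1943) + G(9) = (11 - 1943) + (-3 + 9) = -1932 + 6 = -1926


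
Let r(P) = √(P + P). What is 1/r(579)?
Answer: √1158/1158 ≈ 0.029386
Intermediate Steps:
r(P) = √2*√P (r(P) = √(2*P) = √2*√P)
1/r(579) = 1/(√2*√579) = 1/(√1158) = √1158/1158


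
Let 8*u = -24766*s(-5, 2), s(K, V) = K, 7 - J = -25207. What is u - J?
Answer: -38941/4 ≈ -9735.3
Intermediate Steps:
J = 25214 (J = 7 - 1*(-25207) = 7 + 25207 = 25214)
u = 61915/4 (u = (-24766*(-5))/8 = (1/8)*123830 = 61915/4 ≈ 15479.)
u - J = 61915/4 - 1*25214 = 61915/4 - 25214 = -38941/4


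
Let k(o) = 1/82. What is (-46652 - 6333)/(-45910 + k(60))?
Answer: 4344770/3764619 ≈ 1.1541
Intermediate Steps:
k(o) = 1/82
(-46652 - 6333)/(-45910 + k(60)) = (-46652 - 6333)/(-45910 + 1/82) = -52985/(-3764619/82) = -52985*(-82/3764619) = 4344770/3764619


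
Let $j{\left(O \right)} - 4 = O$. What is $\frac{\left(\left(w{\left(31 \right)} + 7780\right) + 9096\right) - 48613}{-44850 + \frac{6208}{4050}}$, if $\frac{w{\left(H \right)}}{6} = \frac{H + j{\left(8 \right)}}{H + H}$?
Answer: $\frac{996014475}{1407681263} \approx 0.70756$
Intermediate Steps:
$j{\left(O \right)} = 4 + O$
$w{\left(H \right)} = \frac{3 \left(12 + H\right)}{H}$ ($w{\left(H \right)} = 6 \frac{H + \left(4 + 8\right)}{H + H} = 6 \frac{H + 12}{2 H} = 6 \left(12 + H\right) \frac{1}{2 H} = 6 \frac{12 + H}{2 H} = \frac{3 \left(12 + H\right)}{H}$)
$\frac{\left(\left(w{\left(31 \right)} + 7780\right) + 9096\right) - 48613}{-44850 + \frac{6208}{4050}} = \frac{\left(\left(\left(3 + \frac{36}{31}\right) + 7780\right) + 9096\right) - 48613}{-44850 + \frac{6208}{4050}} = \frac{\left(\left(\left(3 + 36 \cdot \frac{1}{31}\right) + 7780\right) + 9096\right) - 48613}{-44850 + 6208 \cdot \frac{1}{4050}} = \frac{\left(\left(\left(3 + \frac{36}{31}\right) + 7780\right) + 9096\right) - 48613}{-44850 + \frac{3104}{2025}} = \frac{\left(\left(\frac{129}{31} + 7780\right) + 9096\right) - 48613}{- \frac{90818146}{2025}} = \left(\left(\frac{241309}{31} + 9096\right) - 48613\right) \left(- \frac{2025}{90818146}\right) = \left(\frac{523285}{31} - 48613\right) \left(- \frac{2025}{90818146}\right) = \left(- \frac{983718}{31}\right) \left(- \frac{2025}{90818146}\right) = \frac{996014475}{1407681263}$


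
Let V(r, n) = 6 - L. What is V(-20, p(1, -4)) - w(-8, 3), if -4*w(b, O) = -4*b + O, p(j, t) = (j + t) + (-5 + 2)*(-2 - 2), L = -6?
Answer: 83/4 ≈ 20.750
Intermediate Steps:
p(j, t) = 12 + j + t (p(j, t) = (j + t) - 3*(-4) = (j + t) + 12 = 12 + j + t)
w(b, O) = b - O/4 (w(b, O) = -(-4*b + O)/4 = -(O - 4*b)/4 = b - O/4)
V(r, n) = 12 (V(r, n) = 6 - 1*(-6) = 6 + 6 = 12)
V(-20, p(1, -4)) - w(-8, 3) = 12 - (-8 - ¼*3) = 12 - (-8 - ¾) = 12 - 1*(-35/4) = 12 + 35/4 = 83/4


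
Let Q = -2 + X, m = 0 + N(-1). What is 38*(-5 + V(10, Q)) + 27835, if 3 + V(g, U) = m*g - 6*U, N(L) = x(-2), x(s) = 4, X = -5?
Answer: 30647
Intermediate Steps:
N(L) = 4
m = 4 (m = 0 + 4 = 4)
Q = -7 (Q = -2 - 5 = -7)
V(g, U) = -3 - 6*U + 4*g (V(g, U) = -3 + (4*g - 6*U) = -3 + (-6*U + 4*g) = -3 - 6*U + 4*g)
38*(-5 + V(10, Q)) + 27835 = 38*(-5 + (-3 - 6*(-7) + 4*10)) + 27835 = 38*(-5 + (-3 + 42 + 40)) + 27835 = 38*(-5 + 79) + 27835 = 38*74 + 27835 = 2812 + 27835 = 30647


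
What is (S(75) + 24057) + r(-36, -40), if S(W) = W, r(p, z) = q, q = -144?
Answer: 23988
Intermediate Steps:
r(p, z) = -144
(S(75) + 24057) + r(-36, -40) = (75 + 24057) - 144 = 24132 - 144 = 23988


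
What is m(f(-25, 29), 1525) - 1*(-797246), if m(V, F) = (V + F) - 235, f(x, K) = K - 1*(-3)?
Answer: 798568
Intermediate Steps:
f(x, K) = 3 + K (f(x, K) = K + 3 = 3 + K)
m(V, F) = -235 + F + V (m(V, F) = (F + V) - 235 = -235 + F + V)
m(f(-25, 29), 1525) - 1*(-797246) = (-235 + 1525 + (3 + 29)) - 1*(-797246) = (-235 + 1525 + 32) + 797246 = 1322 + 797246 = 798568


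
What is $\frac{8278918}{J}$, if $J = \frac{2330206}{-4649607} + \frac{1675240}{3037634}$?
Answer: $\frac{29232454432298848821}{177723664519} \approx 1.6448 \cdot 10^{8}$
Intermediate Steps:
$J = \frac{355447329038}{7061902154919}$ ($J = 2330206 \left(- \frac{1}{4649607}\right) + 1675240 \cdot \frac{1}{3037634} = - \frac{2330206}{4649607} + \frac{837620}{1518817} = \frac{355447329038}{7061902154919} \approx 0.050333$)
$\frac{8278918}{J} = \frac{8278918}{\frac{355447329038}{7061902154919}} = 8278918 \cdot \frac{7061902154919}{355447329038} = \frac{29232454432298848821}{177723664519}$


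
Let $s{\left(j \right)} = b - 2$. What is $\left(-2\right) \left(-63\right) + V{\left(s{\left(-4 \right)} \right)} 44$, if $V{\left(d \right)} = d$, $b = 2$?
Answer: $126$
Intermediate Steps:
$s{\left(j \right)} = 0$ ($s{\left(j \right)} = 2 - 2 = 0$)
$\left(-2\right) \left(-63\right) + V{\left(s{\left(-4 \right)} \right)} 44 = \left(-2\right) \left(-63\right) + 0 \cdot 44 = 126 + 0 = 126$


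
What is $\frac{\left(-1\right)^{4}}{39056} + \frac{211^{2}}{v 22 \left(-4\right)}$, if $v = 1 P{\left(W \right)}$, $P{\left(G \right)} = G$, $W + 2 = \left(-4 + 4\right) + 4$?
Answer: $- \frac{54337875}{214808} \approx -252.96$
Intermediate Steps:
$W = 2$ ($W = -2 + \left(\left(-4 + 4\right) + 4\right) = -2 + \left(0 + 4\right) = -2 + 4 = 2$)
$v = 2$ ($v = 1 \cdot 2 = 2$)
$\frac{\left(-1\right)^{4}}{39056} + \frac{211^{2}}{v 22 \left(-4\right)} = \frac{\left(-1\right)^{4}}{39056} + \frac{211^{2}}{2 \cdot 22 \left(-4\right)} = 1 \cdot \frac{1}{39056} + \frac{44521}{44 \left(-4\right)} = \frac{1}{39056} + \frac{44521}{-176} = \frac{1}{39056} + 44521 \left(- \frac{1}{176}\right) = \frac{1}{39056} - \frac{44521}{176} = - \frac{54337875}{214808}$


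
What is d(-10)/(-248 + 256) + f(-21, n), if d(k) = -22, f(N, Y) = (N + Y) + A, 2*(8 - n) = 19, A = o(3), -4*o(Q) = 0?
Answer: -101/4 ≈ -25.250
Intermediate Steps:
o(Q) = 0 (o(Q) = -¼*0 = 0)
A = 0
n = -3/2 (n = 8 - ½*19 = 8 - 19/2 = -3/2 ≈ -1.5000)
f(N, Y) = N + Y (f(N, Y) = (N + Y) + 0 = N + Y)
d(-10)/(-248 + 256) + f(-21, n) = -22/(-248 + 256) + (-21 - 3/2) = -22/8 - 45/2 = -22*⅛ - 45/2 = -11/4 - 45/2 = -101/4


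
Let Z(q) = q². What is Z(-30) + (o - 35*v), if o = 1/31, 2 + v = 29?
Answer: -1394/31 ≈ -44.968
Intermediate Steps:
v = 27 (v = -2 + 29 = 27)
o = 1/31 ≈ 0.032258
Z(-30) + (o - 35*v) = (-30)² + (1/31 - 35*27) = 900 + (1/31 - 945) = 900 - 29294/31 = -1394/31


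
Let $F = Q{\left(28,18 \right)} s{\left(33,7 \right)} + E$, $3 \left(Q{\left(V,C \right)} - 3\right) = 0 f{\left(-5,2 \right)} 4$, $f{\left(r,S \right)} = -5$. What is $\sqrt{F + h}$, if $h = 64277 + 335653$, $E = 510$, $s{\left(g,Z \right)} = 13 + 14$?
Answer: $\sqrt{400521} \approx 632.87$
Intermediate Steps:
$s{\left(g,Z \right)} = 27$
$Q{\left(V,C \right)} = 3$ ($Q{\left(V,C \right)} = 3 + \frac{0 \left(-5\right) 4}{3} = 3 + \frac{0 \cdot 4}{3} = 3 + \frac{1}{3} \cdot 0 = 3 + 0 = 3$)
$h = 399930$
$F = 591$ ($F = 3 \cdot 27 + 510 = 81 + 510 = 591$)
$\sqrt{F + h} = \sqrt{591 + 399930} = \sqrt{400521}$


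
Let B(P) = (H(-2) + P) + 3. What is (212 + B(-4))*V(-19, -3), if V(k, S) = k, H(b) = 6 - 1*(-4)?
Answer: -4199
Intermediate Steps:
H(b) = 10 (H(b) = 6 + 4 = 10)
B(P) = 13 + P (B(P) = (10 + P) + 3 = 13 + P)
(212 + B(-4))*V(-19, -3) = (212 + (13 - 4))*(-19) = (212 + 9)*(-19) = 221*(-19) = -4199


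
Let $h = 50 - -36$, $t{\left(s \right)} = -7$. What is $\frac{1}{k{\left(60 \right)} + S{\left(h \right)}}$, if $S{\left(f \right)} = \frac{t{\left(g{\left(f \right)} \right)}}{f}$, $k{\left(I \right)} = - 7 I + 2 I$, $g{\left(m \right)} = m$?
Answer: $- \frac{86}{25807} \approx -0.0033324$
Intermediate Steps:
$k{\left(I \right)} = - 5 I$
$h = 86$ ($h = 50 + 36 = 86$)
$S{\left(f \right)} = - \frac{7}{f}$
$\frac{1}{k{\left(60 \right)} + S{\left(h \right)}} = \frac{1}{\left(-5\right) 60 - \frac{7}{86}} = \frac{1}{-300 - \frac{7}{86}} = \frac{1}{- \frac{25807}{86}} = - \frac{86}{25807}$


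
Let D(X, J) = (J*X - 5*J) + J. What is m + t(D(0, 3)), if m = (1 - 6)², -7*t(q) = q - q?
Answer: 25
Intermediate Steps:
D(X, J) = -4*J + J*X (D(X, J) = (-5*J + J*X) + J = -4*J + J*X)
t(q) = 0 (t(q) = -(q - q)/7 = -⅐*0 = 0)
m = 25 (m = (-5)² = 25)
m + t(D(0, 3)) = 25 + 0 = 25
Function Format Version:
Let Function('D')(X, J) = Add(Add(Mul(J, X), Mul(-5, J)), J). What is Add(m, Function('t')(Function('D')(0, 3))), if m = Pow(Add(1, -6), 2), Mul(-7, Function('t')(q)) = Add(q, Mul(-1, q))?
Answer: 25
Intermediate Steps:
Function('D')(X, J) = Add(Mul(-4, J), Mul(J, X)) (Function('D')(X, J) = Add(Add(Mul(-5, J), Mul(J, X)), J) = Add(Mul(-4, J), Mul(J, X)))
Function('t')(q) = 0 (Function('t')(q) = Mul(Rational(-1, 7), Add(q, Mul(-1, q))) = Mul(Rational(-1, 7), 0) = 0)
m = 25 (m = Pow(-5, 2) = 25)
Add(m, Function('t')(Function('D')(0, 3))) = Add(25, 0) = 25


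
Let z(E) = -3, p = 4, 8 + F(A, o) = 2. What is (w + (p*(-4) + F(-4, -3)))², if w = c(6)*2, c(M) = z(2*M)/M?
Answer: 529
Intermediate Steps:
F(A, o) = -6 (F(A, o) = -8 + 2 = -6)
c(M) = -3/M
w = -1 (w = -3/6*2 = -3*⅙*2 = -½*2 = -1)
(w + (p*(-4) + F(-4, -3)))² = (-1 + (4*(-4) - 6))² = (-1 + (-16 - 6))² = (-1 - 22)² = (-23)² = 529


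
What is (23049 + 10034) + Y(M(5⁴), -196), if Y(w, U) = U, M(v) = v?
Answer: 32887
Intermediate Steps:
(23049 + 10034) + Y(M(5⁴), -196) = (23049 + 10034) - 196 = 33083 - 196 = 32887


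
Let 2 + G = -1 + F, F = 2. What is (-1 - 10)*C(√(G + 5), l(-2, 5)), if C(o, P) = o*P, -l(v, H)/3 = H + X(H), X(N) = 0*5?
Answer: 330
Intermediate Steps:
G = -1 (G = -2 + (-1 + 2) = -2 + 1 = -1)
X(N) = 0
l(v, H) = -3*H (l(v, H) = -3*(H + 0) = -3*H)
C(o, P) = P*o
(-1 - 10)*C(√(G + 5), l(-2, 5)) = (-1 - 10)*((-3*5)*√(-1 + 5)) = -(-165)*√4 = -(-165)*2 = -11*(-30) = 330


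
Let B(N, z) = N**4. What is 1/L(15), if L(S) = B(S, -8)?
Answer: 1/50625 ≈ 1.9753e-5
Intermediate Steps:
L(S) = S**4
1/L(15) = 1/(15**4) = 1/50625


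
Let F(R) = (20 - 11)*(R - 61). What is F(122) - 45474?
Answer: -44925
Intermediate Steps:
F(R) = -549 + 9*R (F(R) = 9*(-61 + R) = -549 + 9*R)
F(122) - 45474 = (-549 + 9*122) - 45474 = (-549 + 1098) - 45474 = 549 - 45474 = -44925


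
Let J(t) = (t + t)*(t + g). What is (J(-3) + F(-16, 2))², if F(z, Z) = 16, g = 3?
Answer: 256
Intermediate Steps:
J(t) = 2*t*(3 + t) (J(t) = (t + t)*(t + 3) = (2*t)*(3 + t) = 2*t*(3 + t))
(J(-3) + F(-16, 2))² = (2*(-3)*(3 - 3) + 16)² = (2*(-3)*0 + 16)² = (0 + 16)² = 16² = 256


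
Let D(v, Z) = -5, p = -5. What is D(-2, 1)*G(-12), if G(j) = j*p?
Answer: -300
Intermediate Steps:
G(j) = -5*j (G(j) = j*(-5) = -5*j)
D(-2, 1)*G(-12) = -(-25)*(-12) = -5*60 = -300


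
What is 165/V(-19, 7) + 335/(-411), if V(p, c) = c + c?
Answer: 63125/5754 ≈ 10.971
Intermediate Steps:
V(p, c) = 2*c
165/V(-19, 7) + 335/(-411) = 165/((2*7)) + 335/(-411) = 165/14 + 335*(-1/411) = 165*(1/14) - 335/411 = 165/14 - 335/411 = 63125/5754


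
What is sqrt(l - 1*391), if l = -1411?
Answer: I*sqrt(1802) ≈ 42.45*I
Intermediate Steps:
sqrt(l - 1*391) = sqrt(-1411 - 1*391) = sqrt(-1411 - 391) = sqrt(-1802) = I*sqrt(1802)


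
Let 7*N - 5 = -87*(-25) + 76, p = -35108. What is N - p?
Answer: 248012/7 ≈ 35430.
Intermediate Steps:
N = 2256/7 (N = 5/7 + (-87*(-25) + 76)/7 = 5/7 + (2175 + 76)/7 = 5/7 + (⅐)*2251 = 5/7 + 2251/7 = 2256/7 ≈ 322.29)
N - p = 2256/7 - 1*(-35108) = 2256/7 + 35108 = 248012/7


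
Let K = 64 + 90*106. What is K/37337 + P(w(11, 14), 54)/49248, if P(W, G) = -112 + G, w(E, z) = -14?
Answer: 235406123/919386288 ≈ 0.25605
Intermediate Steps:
K = 9604 (K = 64 + 9540 = 9604)
K/37337 + P(w(11, 14), 54)/49248 = 9604/37337 + (-112 + 54)/49248 = 9604*(1/37337) - 58*1/49248 = 9604/37337 - 29/24624 = 235406123/919386288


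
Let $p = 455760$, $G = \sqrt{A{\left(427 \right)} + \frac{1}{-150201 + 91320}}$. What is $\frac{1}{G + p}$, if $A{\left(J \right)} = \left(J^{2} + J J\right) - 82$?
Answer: $\frac{5367120912}{2446114733533229} - \frac{\sqrt{1263974842509855}}{12230573667666145} \approx 2.1912 \cdot 10^{-6}$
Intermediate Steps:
$A{\left(J \right)} = -82 + 2 J^{2}$ ($A{\left(J \right)} = \left(J^{2} + J^{2}\right) - 82 = 2 J^{2} - 82 = -82 + 2 J^{2}$)
$G = \frac{\sqrt{1263974842509855}}{58881}$ ($G = \sqrt{\left(-82 + 2 \cdot 427^{2}\right) + \frac{1}{-150201 + 91320}} = \sqrt{\left(-82 + 2 \cdot 182329\right) + \frac{1}{-58881}} = \sqrt{\left(-82 + 364658\right) - \frac{1}{58881}} = \sqrt{364576 - \frac{1}{58881}} = \sqrt{\frac{21466599455}{58881}} = \frac{\sqrt{1263974842509855}}{58881} \approx 603.8$)
$\frac{1}{G + p} = \frac{1}{\frac{\sqrt{1263974842509855}}{58881} + 455760} = \frac{1}{455760 + \frac{\sqrt{1263974842509855}}{58881}}$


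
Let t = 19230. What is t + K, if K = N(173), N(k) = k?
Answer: 19403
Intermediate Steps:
K = 173
t + K = 19230 + 173 = 19403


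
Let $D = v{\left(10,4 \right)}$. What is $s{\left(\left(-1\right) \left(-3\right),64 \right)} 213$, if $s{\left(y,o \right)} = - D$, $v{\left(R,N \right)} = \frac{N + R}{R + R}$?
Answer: $- \frac{1491}{10} \approx -149.1$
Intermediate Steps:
$v{\left(R,N \right)} = \frac{N + R}{2 R}$
$D = \frac{7}{10}$ ($D = \frac{4 + 10}{2 \cdot 10} = \frac{1}{2} \cdot \frac{1}{10} \cdot 14 = \frac{7}{10} \approx 0.7$)
$s{\left(y,o \right)} = - \frac{7}{10}$ ($s{\left(y,o \right)} = \left(-1\right) \frac{7}{10} = - \frac{7}{10}$)
$s{\left(\left(-1\right) \left(-3\right),64 \right)} 213 = \left(- \frac{7}{10}\right) 213 = - \frac{1491}{10}$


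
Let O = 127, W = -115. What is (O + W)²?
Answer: 144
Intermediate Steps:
(O + W)² = (127 - 115)² = 12² = 144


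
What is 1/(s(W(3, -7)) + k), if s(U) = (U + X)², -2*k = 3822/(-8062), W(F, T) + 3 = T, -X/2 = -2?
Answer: 8062/292143 ≈ 0.027596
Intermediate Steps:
X = 4 (X = -2*(-2) = 4)
W(F, T) = -3 + T
k = 1911/8062 (k = -1911/(-8062) = -1911*(-1)/8062 = -½*(-1911/4031) = 1911/8062 ≈ 0.23704)
s(U) = (4 + U)² (s(U) = (U + 4)² = (4 + U)²)
1/(s(W(3, -7)) + k) = 1/((4 + (-3 - 7))² + 1911/8062) = 1/((4 - 10)² + 1911/8062) = 1/((-6)² + 1911/8062) = 1/(36 + 1911/8062) = 1/(292143/8062) = 8062/292143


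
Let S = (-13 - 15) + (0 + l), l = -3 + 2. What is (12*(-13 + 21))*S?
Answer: -2784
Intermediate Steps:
l = -1
S = -29 (S = (-13 - 15) + (0 - 1) = -28 - 1 = -29)
(12*(-13 + 21))*S = (12*(-13 + 21))*(-29) = (12*8)*(-29) = 96*(-29) = -2784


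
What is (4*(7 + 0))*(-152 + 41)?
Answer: -3108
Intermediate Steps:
(4*(7 + 0))*(-152 + 41) = (4*7)*(-111) = 28*(-111) = -3108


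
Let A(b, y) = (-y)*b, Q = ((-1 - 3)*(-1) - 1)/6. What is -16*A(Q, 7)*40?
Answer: 2240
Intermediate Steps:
Q = ½ (Q = (-4*(-1) - 1)*(⅙) = (4 - 1)*(⅙) = 3*(⅙) = ½ ≈ 0.50000)
A(b, y) = -b*y
-16*A(Q, 7)*40 = -(-16)*7/2*40 = -16*(-7/2)*40 = 56*40 = 2240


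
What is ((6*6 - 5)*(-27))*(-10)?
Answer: 8370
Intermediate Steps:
((6*6 - 5)*(-27))*(-10) = ((36 - 5)*(-27))*(-10) = (31*(-27))*(-10) = -837*(-10) = 8370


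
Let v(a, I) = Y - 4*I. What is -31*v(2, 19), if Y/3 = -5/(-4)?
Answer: 8959/4 ≈ 2239.8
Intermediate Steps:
Y = 15/4 (Y = 3*(-5/(-4)) = 3*(-5*(-¼)) = 3*(5/4) = 15/4 ≈ 3.7500)
v(a, I) = 15/4 - 4*I
-31*v(2, 19) = -31*(15/4 - 4*19) = -31*(15/4 - 76) = -31*(-289/4) = 8959/4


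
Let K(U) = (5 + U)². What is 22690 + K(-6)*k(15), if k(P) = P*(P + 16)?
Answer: 23155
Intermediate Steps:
k(P) = P*(16 + P)
22690 + K(-6)*k(15) = 22690 + (5 - 6)²*(15*(16 + 15)) = 22690 + (-1)²*(15*31) = 22690 + 1*465 = 22690 + 465 = 23155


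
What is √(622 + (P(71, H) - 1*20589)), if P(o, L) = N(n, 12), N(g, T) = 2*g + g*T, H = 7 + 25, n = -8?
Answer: 3*I*√2231 ≈ 141.7*I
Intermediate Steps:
H = 32
N(g, T) = 2*g + T*g
P(o, L) = -112 (P(o, L) = -8*(2 + 12) = -8*14 = -112)
√(622 + (P(71, H) - 1*20589)) = √(622 + (-112 - 1*20589)) = √(622 + (-112 - 20589)) = √(622 - 20701) = √(-20079) = 3*I*√2231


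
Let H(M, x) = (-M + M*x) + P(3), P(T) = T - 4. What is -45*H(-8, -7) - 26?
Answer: -2861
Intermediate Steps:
P(T) = -4 + T
H(M, x) = -1 - M + M*x (H(M, x) = (-M + M*x) + (-4 + 3) = (-M + M*x) - 1 = -1 - M + M*x)
-45*H(-8, -7) - 26 = -45*(-1 - 1*(-8) - 8*(-7)) - 26 = -45*(-1 + 8 + 56) - 26 = -45*63 - 26 = -2835 - 26 = -2861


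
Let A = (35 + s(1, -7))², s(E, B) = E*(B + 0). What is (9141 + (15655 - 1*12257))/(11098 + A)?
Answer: 12539/11882 ≈ 1.0553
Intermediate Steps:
s(E, B) = B*E (s(E, B) = E*B = B*E)
A = 784 (A = (35 - 7*1)² = (35 - 7)² = 28² = 784)
(9141 + (15655 - 1*12257))/(11098 + A) = (9141 + (15655 - 1*12257))/(11098 + 784) = (9141 + (15655 - 12257))/11882 = (9141 + 3398)*(1/11882) = 12539*(1/11882) = 12539/11882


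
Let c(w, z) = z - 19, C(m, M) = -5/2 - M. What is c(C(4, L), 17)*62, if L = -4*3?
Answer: -124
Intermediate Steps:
L = -12
C(m, M) = -5/2 - M (C(m, M) = -5*1/2 - M = -5/2 - M)
c(w, z) = -19 + z
c(C(4, L), 17)*62 = (-19 + 17)*62 = -2*62 = -124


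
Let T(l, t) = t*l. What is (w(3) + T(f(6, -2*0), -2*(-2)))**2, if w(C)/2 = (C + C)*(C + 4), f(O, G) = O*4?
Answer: 32400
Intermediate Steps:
f(O, G) = 4*O
w(C) = 4*C*(4 + C) (w(C) = 2*((C + C)*(C + 4)) = 2*((2*C)*(4 + C)) = 2*(2*C*(4 + C)) = 4*C*(4 + C))
T(l, t) = l*t
(w(3) + T(f(6, -2*0), -2*(-2)))**2 = (4*3*(4 + 3) + (4*6)*(-2*(-2)))**2 = (4*3*7 + 24*4)**2 = (84 + 96)**2 = 180**2 = 32400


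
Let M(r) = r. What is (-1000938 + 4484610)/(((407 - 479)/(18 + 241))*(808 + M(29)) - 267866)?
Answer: -451135524/34718779 ≈ -12.994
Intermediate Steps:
(-1000938 + 4484610)/(((407 - 479)/(18 + 241))*(808 + M(29)) - 267866) = (-1000938 + 4484610)/(((407 - 479)/(18 + 241))*(808 + 29) - 267866) = 3483672/(-72/259*837 - 267866) = 3483672/(-60264/259 - 267866) = 3483672/(-69437558/259) = 3483672*(-259/69437558) = -451135524/34718779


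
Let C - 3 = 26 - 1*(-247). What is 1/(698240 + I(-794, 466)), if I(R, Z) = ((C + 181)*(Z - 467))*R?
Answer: 1/1061098 ≈ 9.4242e-7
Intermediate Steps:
C = 276 (C = 3 + (26 - 1*(-247)) = 3 + (26 + 247) = 3 + 273 = 276)
I(R, Z) = R*(-213419 + 457*Z) (I(R, Z) = ((276 + 181)*(Z - 467))*R = (457*(-467 + Z))*R = (-213419 + 457*Z)*R = R*(-213419 + 457*Z))
1/(698240 + I(-794, 466)) = 1/(698240 + 457*(-794)*(-467 + 466)) = 1/(698240 + 457*(-794)*(-1)) = 1/(698240 + 362858) = 1/1061098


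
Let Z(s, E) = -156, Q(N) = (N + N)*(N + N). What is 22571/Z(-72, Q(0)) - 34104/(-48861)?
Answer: -40648941/282308 ≈ -143.99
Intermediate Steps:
Q(N) = 4*N² (Q(N) = (2*N)*(2*N) = 4*N²)
22571/Z(-72, Q(0)) - 34104/(-48861) = 22571/(-156) - 34104/(-48861) = 22571*(-1/156) - 34104*(-1/48861) = -22571/156 + 11368/16287 = -40648941/282308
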